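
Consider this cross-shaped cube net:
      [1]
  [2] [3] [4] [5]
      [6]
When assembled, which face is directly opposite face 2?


Net: cross layout. Take square 3 as the base (bottom).
Fold the four squares in the horizontal row up around 3: 2 -> left, 4 -> right, 5 wraps to the top.
Fold 1 and 6 up from 3: 1 -> back, 6 -> front.
Opposite pairs are therefore: (1, 6), (2, 4), (3, 5).
Face 2 is opposite face 4.
face 4


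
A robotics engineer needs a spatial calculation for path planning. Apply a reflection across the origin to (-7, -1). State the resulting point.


Transformation: reflection
Original point: (-7, -1)
Rule for reflection through the origin: (x, y) -> (-x, -y)
Apply: (-7, -1) -> (7, 1)
(7, 1)


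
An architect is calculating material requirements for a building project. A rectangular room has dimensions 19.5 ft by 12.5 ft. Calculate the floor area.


Shape: rectangle
Length l = 19.5 ft, Width w = 12.5 ft
Formula: A = l * w
A = 19.5 * 12.5
A = 243.75
243.75 ft^2


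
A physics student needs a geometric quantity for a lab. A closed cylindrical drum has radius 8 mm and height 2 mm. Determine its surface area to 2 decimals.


Shape: closed cylinder
Radius r = 8 mm, Height h = 2 mm
Formula: SA = 2*pi*r^2 + 2*pi*r*h = 2*pi*r*(r + h)
r + h = 10
2 * r * (r + h) = 2 * 8 * 10 = 160
SA = 160 * pi
SA = 502.65
502.65 mm^2


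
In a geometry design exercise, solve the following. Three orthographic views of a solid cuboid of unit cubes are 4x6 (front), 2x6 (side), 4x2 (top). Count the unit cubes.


Orthographic views of a solid rectangular block:
Front view 4 x 6 -> length = 4, height = 6
Side view 2 x 6 -> width = 2, height = 6 (consistent)
Top view 4 x 2 -> confirms length = 4, width = 2
The block is 4 x 2 x 6.
Total unit cubes = 4 * 2 * 6 = 48
48 unit cubes


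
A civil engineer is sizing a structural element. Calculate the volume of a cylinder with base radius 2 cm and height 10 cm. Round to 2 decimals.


Shape: cylinder
Radius r = 2 cm, Height h = 10 cm
Formula: V = pi * r^2 * h
r^2 = 4
V = pi * 4 * 10
V = 40 * pi
V = 125.66
125.66 cm^3


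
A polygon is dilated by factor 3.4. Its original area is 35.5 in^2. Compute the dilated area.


Linear scale factor k = 3.4
Original area = 35.5 in^2
Rule: under a linear scaling by k, areas scale by k^2.
k^2 = 3.4^2 = 11.56
New area = 35.5 * 11.56
New area = 410.38
410.38 in^2


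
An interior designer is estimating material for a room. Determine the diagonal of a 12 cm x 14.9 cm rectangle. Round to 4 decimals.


Shape: rectangle (diagonal via Pythagoras)
Sides: 12 cm and 14.9 cm
Formula: d = sqrt(l^2 + w^2)
l^2 = 144, w^2 = 222.01
l^2 + w^2 = 366.01
d = sqrt(366.01)
d = 19.1314
19.1314 cm


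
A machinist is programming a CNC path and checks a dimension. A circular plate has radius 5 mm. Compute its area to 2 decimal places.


Shape: circle
Radius r = 5 mm
Formula: A = pi * r^2
r^2 = 5^2 = 25
A = pi * 25
A = 78.54
78.54 mm^2


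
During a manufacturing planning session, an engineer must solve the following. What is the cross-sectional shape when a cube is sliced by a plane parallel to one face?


Solid: cube
Cutting plane: parallel to one face
Visualize the intersection of the plane with the solid's surface.
The boundary of the cut region is a square.
square


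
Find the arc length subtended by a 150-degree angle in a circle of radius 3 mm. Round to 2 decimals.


Shape: circular arc
Radius r = 3 mm, Angle = 150 degrees
Formula: L = (angle/360) * 2 * pi * r
2 * pi * r = 6 * pi
L = (150/360) * 6 * pi
L = 2.5 * pi
L = 7.85
7.85 mm


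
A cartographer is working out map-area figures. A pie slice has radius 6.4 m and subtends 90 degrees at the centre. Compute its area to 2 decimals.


Shape: circular sector
Radius r = 6.4 m, Angle = 90 degrees
Formula: A = (angle/360) * pi * r^2
r^2 = 40.96
Fraction of circle = 90/360
A = (90/360) * pi * 40.96
A = 10.24 * pi
A = 32.17
32.17 m^2


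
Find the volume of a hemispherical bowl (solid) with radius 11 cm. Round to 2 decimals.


Shape: hemisphere (half of a sphere)
Radius r = 11 cm
Formula: V = (1/2) * (4/3) * pi * r^3 = (2/3) * pi * r^3
r^3 = 1331
(2/3) * 1331 = 887.333333
V = 887.333333 * pi
V = 2787.64
2787.64 cm^3


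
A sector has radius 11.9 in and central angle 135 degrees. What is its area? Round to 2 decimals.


Shape: circular sector
Radius r = 11.9 in, Angle = 135 degrees
Formula: A = (angle/360) * pi * r^2
r^2 = 141.61
Fraction of circle = 135/360
A = (135/360) * pi * 141.61
A = 53.10375 * pi
A = 166.83
166.83 in^2


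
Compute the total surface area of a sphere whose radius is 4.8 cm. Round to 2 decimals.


Shape: sphere
Radius r = 4.8 cm
Formula: SA = 4 * pi * r^2
r^2 = 23.04
SA = 4 * pi * 23.04
SA = 92.16 * pi
SA = 289.53
289.53 cm^2


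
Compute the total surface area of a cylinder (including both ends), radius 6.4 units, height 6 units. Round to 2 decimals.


Shape: closed cylinder
Radius r = 6.4 units, Height h = 6 units
Formula: SA = 2*pi*r^2 + 2*pi*r*h = 2*pi*r*(r + h)
r + h = 12.4
2 * r * (r + h) = 2 * 6.4 * 12.4 = 158.72
SA = 158.72 * pi
SA = 498.63
498.63 units^2


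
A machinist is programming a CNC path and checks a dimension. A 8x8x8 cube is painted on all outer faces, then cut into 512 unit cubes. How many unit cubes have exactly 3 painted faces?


Large cube: 8 x 8 x 8, cut into unit cubes.
Cubes with 3 painted faces are at the corners. A cube always has 8 corners.
Count = 8
8 unit cubes


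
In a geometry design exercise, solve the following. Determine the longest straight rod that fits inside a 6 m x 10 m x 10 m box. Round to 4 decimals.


Shape: rectangular box (space diagonal)
l = 6 m, w = 10 m, h = 10 m
Visualize: the diagonal of the base, then a right triangle with that diagonal and the height.
Formula: d = sqrt(l^2 + w^2 + h^2)
l^2 + w^2 + h^2 = 36 + 100 + 100 = 236
d = sqrt(236)
d = 15.3623
15.3623 m


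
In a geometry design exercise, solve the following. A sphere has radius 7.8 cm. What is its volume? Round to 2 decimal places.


Shape: sphere
Radius r = 7.8 cm
Formula: V = (4/3) * pi * r^3
r^3 = 474.552
(4/3) * 474.552 = 632.736
V = 632.736 * pi
V = 1987.8
1987.8 cm^3


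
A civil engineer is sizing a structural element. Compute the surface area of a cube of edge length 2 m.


Shape: cube
Side s = 2 m
A cube has 6 square faces.
Formula: SA = 6 * s^2
s^2 = 4
SA = 6 * 4
SA = 24
24 m^2


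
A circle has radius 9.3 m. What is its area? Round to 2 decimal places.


Shape: circle
Radius r = 9.3 m
Formula: A = pi * r^2
r^2 = 9.3^2 = 86.49
A = pi * 86.49
A = 271.72
271.72 m^2


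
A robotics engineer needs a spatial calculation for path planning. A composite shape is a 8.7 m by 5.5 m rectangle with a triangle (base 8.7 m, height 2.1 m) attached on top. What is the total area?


Composite shape: rectangle + triangle
Rectangle area = 8.7 * 5.5 = 47.85
Triangle area = 0.5 * 8.7 * 2.1 = 9.135
Total = 47.85 + 9.135
Total = 56.985
56.985 m^2


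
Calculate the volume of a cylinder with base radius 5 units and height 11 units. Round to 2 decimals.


Shape: cylinder
Radius r = 5 units, Height h = 11 units
Formula: V = pi * r^2 * h
r^2 = 25
V = pi * 25 * 11
V = 275 * pi
V = 863.94
863.94 units^3


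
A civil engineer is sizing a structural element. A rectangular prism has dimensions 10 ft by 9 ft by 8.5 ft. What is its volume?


Shape: rectangular prism
l = 10 ft, w = 9 ft, h = 8.5 ft
Formula: V = l * w * h
V = 10 * 9 * 8.5
V = 90 * 8.5
V = 765
765 ft^3


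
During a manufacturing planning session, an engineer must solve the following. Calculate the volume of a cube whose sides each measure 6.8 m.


Shape: cube
Side s = 6.8 m
Formula: V = s^3
V = 6.8 * 6.8 * 6.8
V = 46.24 * 6.8
V = 314.432
314.432 m^3


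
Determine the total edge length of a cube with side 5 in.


Shape: cube
Side s = 5 in
A cube has 12 edges, all equal.
Formula: total edge length = 12 * s
Total = 12 * 5
Total = 60
60 in


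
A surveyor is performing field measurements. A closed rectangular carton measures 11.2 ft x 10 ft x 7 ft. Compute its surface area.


Shape: rectangular prism
l = 11.2 ft, w = 10 ft, h = 7 ft
Formula: SA = 2(lw + lh + wh)
lw = 112, lh = 78.4, wh = 70
lw + lh + wh = 260.4
SA = 2 * 260.4
SA = 520.8
520.8 ft^2


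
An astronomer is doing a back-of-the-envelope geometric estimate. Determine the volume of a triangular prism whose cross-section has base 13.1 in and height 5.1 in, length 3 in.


Shape: triangular prism
Triangle base = 13.1 in, triangle height = 5.1 in, prism length L = 3 in
Formula: V = (1/2 * b * h_tri) * L
Cross-section area = 0.5 * 13.1 * 5.1 = 33.405
V = 33.405 * 3
V = 100.215
100.215 in^3


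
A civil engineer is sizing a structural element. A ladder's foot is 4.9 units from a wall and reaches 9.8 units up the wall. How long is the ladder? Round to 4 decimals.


Shape: right triangle
Legs a = 4.9 units, b = 9.8 units
Formula: c = sqrt(a^2 + b^2)
a^2 = 24.01, b^2 = 96.04
a^2 + b^2 = 120.05
c = sqrt(120.05)
c = 10.9567
10.9567 units


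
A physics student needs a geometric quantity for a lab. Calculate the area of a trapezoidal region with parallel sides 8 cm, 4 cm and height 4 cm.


Shape: trapezoid
Parallel sides a = 8 cm, b = 4 cm; Height h = 4 cm
Formula: A = (a + b) * h / 2
a + b = 8 + 4 = 12
A = 12 * 4 / 2
A = 48 / 2
A = 24
24 cm^2


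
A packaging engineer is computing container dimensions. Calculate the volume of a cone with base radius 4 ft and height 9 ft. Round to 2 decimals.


Shape: cone
Radius r = 4 ft, Height h = 9 ft
Formula: V = (1/3) * pi * r^2 * h
r^2 = 16
pi * r^2 * h = pi * 16 * 9 = 144 * pi
V = 144 * pi / 3
V = 150.8
150.8 ft^3


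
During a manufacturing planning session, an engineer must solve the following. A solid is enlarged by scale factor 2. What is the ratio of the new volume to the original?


Linear scale factor k = 2
Rule: under a linear scaling by k, volumes scale by k^3.
k^3 = 2 * 2 * 2
k^3 = 4 * 2
k^3 = 8
Volume scales by a factor of 8.
8 (dimensionless)


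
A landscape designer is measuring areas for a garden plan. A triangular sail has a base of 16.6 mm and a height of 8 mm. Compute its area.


Shape: triangle
Base b = 16.6 mm, Height h = 8 mm
Formula: A = (1/2) * b * h
A = 0.5 * 16.6 * 8
A = 0.5 * 132.8
A = 66.4
66.4 mm^2


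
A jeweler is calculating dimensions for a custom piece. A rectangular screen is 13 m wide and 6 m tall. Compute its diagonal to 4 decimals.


Shape: rectangle (diagonal via Pythagoras)
Sides: 13 m and 6 m
Formula: d = sqrt(l^2 + w^2)
l^2 = 169, w^2 = 36
l^2 + w^2 = 205
d = sqrt(205)
d = 14.3178
14.3178 m


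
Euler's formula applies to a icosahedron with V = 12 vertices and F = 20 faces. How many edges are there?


Polyhedron: icosahedron
Euler's formula for convex polyhedra: V - E + F = 2
Given: V = 12 vertices and F = 20 faces
Solve for E:
E = V + F - 2 = 12 + 20 - 2 = 30
30 edges


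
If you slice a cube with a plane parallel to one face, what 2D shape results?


Solid: cube
Cutting plane: parallel to one face
Visualize the intersection of the plane with the solid's surface.
The boundary of the cut region is a square.
square


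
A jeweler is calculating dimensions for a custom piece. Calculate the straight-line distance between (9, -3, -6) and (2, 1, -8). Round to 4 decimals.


3D distance between two points
P1 = (9, -3, -6), P2 = (2, 1, -8)
Formula: d = sqrt((x2-x1)^2 + (y2-y1)^2 + (z2-z1)^2)
dx = 2 - 9 = -7
dy = 1 - -3 = 4
dz = -8 - -6 = -2
dx^2 + dy^2 + dz^2 = 49 + 16 + 4 = 69
d = sqrt(69)
d = 8.3066
8.3066 units


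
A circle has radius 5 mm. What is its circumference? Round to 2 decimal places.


Shape: circle
Radius r = 5 mm
Formula: C = 2 * pi * r
C = 2 * pi * 5
C = 10 * pi
C = 31.42
31.42 mm


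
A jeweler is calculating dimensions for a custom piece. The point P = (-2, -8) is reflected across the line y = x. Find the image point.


Transformation: reflection
Original point: (-2, -8)
Rule for reflection over y = x: (x, y) -> (y, x)
Apply: (-2, -8) -> (-8, -2)
(-8, -2)


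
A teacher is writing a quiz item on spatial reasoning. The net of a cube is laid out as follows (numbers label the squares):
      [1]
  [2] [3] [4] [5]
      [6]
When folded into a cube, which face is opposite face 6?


Net: cross layout. Take square 3 as the base (bottom).
Fold the four squares in the horizontal row up around 3: 2 -> left, 4 -> right, 5 wraps to the top.
Fold 1 and 6 up from 3: 1 -> back, 6 -> front.
Opposite pairs are therefore: (1, 6), (2, 4), (3, 5).
Face 6 is opposite face 1.
face 1


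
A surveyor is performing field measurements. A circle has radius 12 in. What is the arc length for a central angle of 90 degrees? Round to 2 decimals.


Shape: circular arc
Radius r = 12 in, Angle = 90 degrees
Formula: L = (angle/360) * 2 * pi * r
2 * pi * r = 24 * pi
L = (90/360) * 24 * pi
L = 6 * pi
L = 18.85
18.85 in


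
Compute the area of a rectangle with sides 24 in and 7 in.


Shape: rectangle
Length l = 24 in, Width w = 7 in
Formula: A = l * w
A = 24 * 7
A = 168
168 in^2


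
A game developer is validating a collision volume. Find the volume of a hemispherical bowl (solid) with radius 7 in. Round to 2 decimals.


Shape: hemisphere (half of a sphere)
Radius r = 7 in
Formula: V = (1/2) * (4/3) * pi * r^3 = (2/3) * pi * r^3
r^3 = 343
(2/3) * 343 = 228.666667
V = 228.666667 * pi
V = 718.38
718.38 in^3


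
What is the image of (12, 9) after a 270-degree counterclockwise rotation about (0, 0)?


Transformation: rotation about the origin
Original point: (12, 9)
Rule for 270 deg counterclockwise: (x, y) -> (y, -x)
Apply: (12, 9) -> (9, -12)
(9, -12)


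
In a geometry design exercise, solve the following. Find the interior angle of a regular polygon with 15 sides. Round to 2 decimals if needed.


Shape: regular pentadecagon (15 sides)
Formula: interior angle = (n - 2) * 180 / n
(n - 2) = 13
(n - 2) * 180 = 2340
angle = 2340 / 15
angle = 156
156 degrees


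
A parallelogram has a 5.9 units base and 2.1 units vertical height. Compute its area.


Shape: parallelogram
Base b = 5.9 units, Height h = 2.1 units
Formula: A = b * h
A = 5.9 * 2.1
A = 12.39
12.39 units^2


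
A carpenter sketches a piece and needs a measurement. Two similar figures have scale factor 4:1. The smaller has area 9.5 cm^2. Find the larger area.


Linear scale factor k = 4
Original area = 9.5 cm^2
Rule: under a linear scaling by k, areas scale by k^2.
k^2 = 4^2 = 16
New area = 9.5 * 16
New area = 152
152 cm^2


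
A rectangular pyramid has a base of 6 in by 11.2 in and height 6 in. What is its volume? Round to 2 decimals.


Shape: rectangular pyramid
Base: 6 in x 11.2 in, Height h = 6 in
Formula: V = (1/3) * base_area * h
base_area = 6 * 11.2 = 67.2
base_area * h = 67.2 * 6 = 403.2
V = 403.2 / 3
V = 134.4
134.4 in^3


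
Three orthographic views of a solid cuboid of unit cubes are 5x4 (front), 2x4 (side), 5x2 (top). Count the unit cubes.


Orthographic views of a solid rectangular block:
Front view 5 x 4 -> length = 5, height = 4
Side view 2 x 4 -> width = 2, height = 4 (consistent)
Top view 5 x 2 -> confirms length = 5, width = 2
The block is 5 x 2 x 4.
Total unit cubes = 5 * 2 * 4 = 40
40 unit cubes


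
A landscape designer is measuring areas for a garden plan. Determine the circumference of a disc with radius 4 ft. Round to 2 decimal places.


Shape: circle
Radius r = 4 ft
Formula: C = 2 * pi * r
C = 2 * pi * 4
C = 8 * pi
C = 25.13
25.13 ft


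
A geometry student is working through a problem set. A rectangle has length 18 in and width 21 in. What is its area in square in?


Shape: rectangle
Length l = 18 in, Width w = 21 in
Formula: A = l * w
A = 18 * 21
A = 378
378 in^2


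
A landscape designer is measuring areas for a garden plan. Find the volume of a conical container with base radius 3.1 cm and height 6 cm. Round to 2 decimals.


Shape: cone
Radius r = 3.1 cm, Height h = 6 cm
Formula: V = (1/3) * pi * r^2 * h
r^2 = 9.61
pi * r^2 * h = pi * 9.61 * 6 = 57.66 * pi
V = 57.66 * pi / 3
V = 60.38
60.38 cm^3


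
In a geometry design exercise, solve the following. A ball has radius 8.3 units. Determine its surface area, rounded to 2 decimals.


Shape: sphere
Radius r = 8.3 units
Formula: SA = 4 * pi * r^2
r^2 = 68.89
SA = 4 * pi * 68.89
SA = 275.56 * pi
SA = 865.7
865.7 units^2


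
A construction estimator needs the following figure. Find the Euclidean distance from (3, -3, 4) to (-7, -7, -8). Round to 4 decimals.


3D distance between two points
P1 = (3, -3, 4), P2 = (-7, -7, -8)
Formula: d = sqrt((x2-x1)^2 + (y2-y1)^2 + (z2-z1)^2)
dx = -7 - 3 = -10
dy = -7 - -3 = -4
dz = -8 - 4 = -12
dx^2 + dy^2 + dz^2 = 100 + 16 + 144 = 260
d = sqrt(260)
d = 16.1245
16.1245 units


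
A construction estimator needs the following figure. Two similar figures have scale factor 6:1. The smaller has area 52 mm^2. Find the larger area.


Linear scale factor k = 6
Original area = 52 mm^2
Rule: under a linear scaling by k, areas scale by k^2.
k^2 = 6^2 = 36
New area = 52 * 36
New area = 1872
1872 mm^2


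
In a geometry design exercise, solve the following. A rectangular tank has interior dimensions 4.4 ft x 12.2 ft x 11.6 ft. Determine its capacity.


Shape: rectangular prism
l = 4.4 ft, w = 12.2 ft, h = 11.6 ft
Formula: V = l * w * h
V = 4.4 * 12.2 * 11.6
V = 53.68 * 11.6
V = 622.688
622.688 ft^3


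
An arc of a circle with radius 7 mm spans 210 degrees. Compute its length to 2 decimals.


Shape: circular arc
Radius r = 7 mm, Angle = 210 degrees
Formula: L = (angle/360) * 2 * pi * r
2 * pi * r = 14 * pi
L = (210/360) * 14 * pi
L = 8.166667 * pi
L = 25.66
25.66 mm


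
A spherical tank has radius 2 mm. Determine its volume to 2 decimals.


Shape: sphere
Radius r = 2 mm
Formula: V = (4/3) * pi * r^3
r^3 = 8
(4/3) * 8 = 10.666667
V = 10.666667 * pi
V = 33.51
33.51 mm^3


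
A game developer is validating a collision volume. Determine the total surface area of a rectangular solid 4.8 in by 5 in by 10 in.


Shape: rectangular prism
l = 4.8 in, w = 5 in, h = 10 in
Formula: SA = 2(lw + lh + wh)
lw = 24, lh = 48, wh = 50
lw + lh + wh = 122
SA = 2 * 122
SA = 244
244 in^2


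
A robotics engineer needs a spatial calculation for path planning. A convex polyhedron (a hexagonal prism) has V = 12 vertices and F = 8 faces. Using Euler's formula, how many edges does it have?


Polyhedron: hexagonal prism
Euler's formula for convex polyhedra: V - E + F = 2
Given: V = 12 vertices and F = 8 faces
Solve for E:
E = V + F - 2 = 12 + 8 - 2 = 18
18 edges


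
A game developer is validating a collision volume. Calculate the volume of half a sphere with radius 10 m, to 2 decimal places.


Shape: hemisphere (half of a sphere)
Radius r = 10 m
Formula: V = (1/2) * (4/3) * pi * r^3 = (2/3) * pi * r^3
r^3 = 1000
(2/3) * 1000 = 666.666667
V = 666.666667 * pi
V = 2094.4
2094.4 m^3


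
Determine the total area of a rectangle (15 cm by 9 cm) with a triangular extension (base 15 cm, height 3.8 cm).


Composite shape: rectangle + triangle
Rectangle area = 15 * 9 = 135
Triangle area = 0.5 * 15 * 3.8 = 28.5
Total = 135 + 28.5
Total = 163.5
163.5 cm^2


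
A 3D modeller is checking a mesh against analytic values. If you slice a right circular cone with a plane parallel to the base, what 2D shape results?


Solid: right circular cone
Cutting plane: parallel to the base
Visualize the intersection of the plane with the solid's surface.
The boundary of the cut region is a circle.
circle


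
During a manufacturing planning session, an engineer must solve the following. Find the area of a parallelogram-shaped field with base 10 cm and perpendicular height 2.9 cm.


Shape: parallelogram
Base b = 10 cm, Height h = 2.9 cm
Formula: A = b * h
A = 10 * 2.9
A = 29
29 cm^2


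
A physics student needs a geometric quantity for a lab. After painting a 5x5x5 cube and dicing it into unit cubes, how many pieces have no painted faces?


Large cube: 5 x 5 x 5, cut into unit cubes.
n = 5, so n - 2 = 3
Unpainted cubes form the interior (n - 2)^3 block.
(n - 2)^3 = 3^3 = 27
27 unit cubes


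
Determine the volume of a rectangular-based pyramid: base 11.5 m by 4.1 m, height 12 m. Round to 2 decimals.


Shape: rectangular pyramid
Base: 11.5 m x 4.1 m, Height h = 12 m
Formula: V = (1/3) * base_area * h
base_area = 11.5 * 4.1 = 47.15
base_area * h = 47.15 * 12 = 565.8
V = 565.8 / 3
V = 188.6
188.6 m^3


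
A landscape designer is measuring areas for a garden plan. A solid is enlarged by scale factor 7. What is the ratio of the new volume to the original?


Linear scale factor k = 7
Rule: under a linear scaling by k, volumes scale by k^3.
k^3 = 7 * 7 * 7
k^3 = 49 * 7
k^3 = 343
Volume scales by a factor of 343.
343 (dimensionless)


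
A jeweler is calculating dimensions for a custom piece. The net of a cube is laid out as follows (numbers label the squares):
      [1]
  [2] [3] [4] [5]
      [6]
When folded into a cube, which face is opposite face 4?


Net: cross layout. Take square 3 as the base (bottom).
Fold the four squares in the horizontal row up around 3: 2 -> left, 4 -> right, 5 wraps to the top.
Fold 1 and 6 up from 3: 1 -> back, 6 -> front.
Opposite pairs are therefore: (1, 6), (2, 4), (3, 5).
Face 4 is opposite face 2.
face 2


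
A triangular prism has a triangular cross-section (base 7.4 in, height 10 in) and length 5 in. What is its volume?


Shape: triangular prism
Triangle base = 7.4 in, triangle height = 10 in, prism length L = 5 in
Formula: V = (1/2 * b * h_tri) * L
Cross-section area = 0.5 * 7.4 * 10 = 37
V = 37 * 5
V = 185
185 in^3


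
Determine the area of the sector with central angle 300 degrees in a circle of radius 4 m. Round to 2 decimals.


Shape: circular sector
Radius r = 4 m, Angle = 300 degrees
Formula: A = (angle/360) * pi * r^2
r^2 = 16
Fraction of circle = 300/360
A = (300/360) * pi * 16
A = 13.333333 * pi
A = 41.89
41.89 m^2


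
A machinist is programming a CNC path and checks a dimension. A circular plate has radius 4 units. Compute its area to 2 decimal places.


Shape: circle
Radius r = 4 units
Formula: A = pi * r^2
r^2 = 4^2 = 16
A = pi * 16
A = 50.27
50.27 units^2


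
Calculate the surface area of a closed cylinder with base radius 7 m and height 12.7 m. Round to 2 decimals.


Shape: closed cylinder
Radius r = 7 m, Height h = 12.7 m
Formula: SA = 2*pi*r^2 + 2*pi*r*h = 2*pi*r*(r + h)
r + h = 19.7
2 * r * (r + h) = 2 * 7 * 19.7 = 275.8
SA = 275.8 * pi
SA = 866.45
866.45 m^2


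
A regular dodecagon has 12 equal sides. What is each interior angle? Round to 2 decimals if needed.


Shape: regular dodecagon (12 sides)
Formula: interior angle = (n - 2) * 180 / n
(n - 2) = 10
(n - 2) * 180 = 1800
angle = 1800 / 12
angle = 150
150 degrees


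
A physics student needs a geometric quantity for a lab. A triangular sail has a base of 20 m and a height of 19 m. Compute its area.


Shape: triangle
Base b = 20 m, Height h = 19 m
Formula: A = (1/2) * b * h
A = 0.5 * 20 * 19
A = 0.5 * 380
A = 190
190 m^2


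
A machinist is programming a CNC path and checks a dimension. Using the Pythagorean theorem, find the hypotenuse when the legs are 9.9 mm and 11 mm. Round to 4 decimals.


Shape: right triangle
Legs a = 9.9 mm, b = 11 mm
Formula: c = sqrt(a^2 + b^2)
a^2 = 98.01, b^2 = 121
a^2 + b^2 = 219.01
c = sqrt(219.01)
c = 14.799
14.799 mm


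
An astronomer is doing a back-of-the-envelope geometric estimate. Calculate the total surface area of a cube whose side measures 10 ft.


Shape: cube
Side s = 10 ft
A cube has 6 square faces.
Formula: SA = 6 * s^2
s^2 = 100
SA = 6 * 100
SA = 600
600 ft^2


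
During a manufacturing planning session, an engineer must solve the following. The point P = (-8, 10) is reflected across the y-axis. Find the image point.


Transformation: reflection
Original point: (-8, 10)
Rule for reflection over the y-axis: (x, y) -> (-x, y)
Apply: (-8, 10) -> (8, 10)
(8, 10)


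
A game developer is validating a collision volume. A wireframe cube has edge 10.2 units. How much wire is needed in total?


Shape: cube
Side s = 10.2 units
A cube has 12 edges, all equal.
Formula: total edge length = 12 * s
Total = 12 * 10.2
Total = 122.4
122.4 units


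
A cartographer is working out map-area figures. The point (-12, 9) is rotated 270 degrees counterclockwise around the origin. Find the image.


Transformation: rotation about the origin
Original point: (-12, 9)
Rule for 270 deg counterclockwise: (x, y) -> (y, -x)
Apply: (-12, 9) -> (9, 12)
(9, 12)


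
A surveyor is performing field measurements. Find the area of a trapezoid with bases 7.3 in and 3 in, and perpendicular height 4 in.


Shape: trapezoid
Parallel sides a = 7.3 in, b = 3 in; Height h = 4 in
Formula: A = (a + b) * h / 2
a + b = 7.3 + 3 = 10.3
A = 10.3 * 4 / 2
A = 41.2 / 2
A = 20.6
20.6 in^2


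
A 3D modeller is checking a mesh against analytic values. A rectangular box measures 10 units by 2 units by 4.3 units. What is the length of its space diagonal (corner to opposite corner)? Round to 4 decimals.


Shape: rectangular box (space diagonal)
l = 10 units, w = 2 units, h = 4.3 units
Visualize: the diagonal of the base, then a right triangle with that diagonal and the height.
Formula: d = sqrt(l^2 + w^2 + h^2)
l^2 + w^2 + h^2 = 100 + 4 + 18.49 = 122.49
d = sqrt(122.49)
d = 11.0675
11.0675 units


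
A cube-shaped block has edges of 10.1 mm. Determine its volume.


Shape: cube
Side s = 10.1 mm
Formula: V = s^3
V = 10.1 * 10.1 * 10.1
V = 102.01 * 10.1
V = 1030.301
1030.301 mm^3


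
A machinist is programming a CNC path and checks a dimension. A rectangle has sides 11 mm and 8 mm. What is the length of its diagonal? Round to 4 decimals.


Shape: rectangle (diagonal via Pythagoras)
Sides: 11 mm and 8 mm
Formula: d = sqrt(l^2 + w^2)
l^2 = 121, w^2 = 64
l^2 + w^2 = 185
d = sqrt(185)
d = 13.6015
13.6015 mm


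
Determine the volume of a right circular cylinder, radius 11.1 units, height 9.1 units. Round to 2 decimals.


Shape: cylinder
Radius r = 11.1 units, Height h = 9.1 units
Formula: V = pi * r^2 * h
r^2 = 123.21
V = pi * 123.21 * 9.1
V = 1121.211 * pi
V = 3522.39
3522.39 units^3


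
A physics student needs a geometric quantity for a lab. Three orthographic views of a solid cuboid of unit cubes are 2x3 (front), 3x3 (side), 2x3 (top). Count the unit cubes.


Orthographic views of a solid rectangular block:
Front view 2 x 3 -> length = 2, height = 3
Side view 3 x 3 -> width = 3, height = 3 (consistent)
Top view 2 x 3 -> confirms length = 2, width = 3
The block is 2 x 3 x 3.
Total unit cubes = 2 * 3 * 3 = 18
18 unit cubes


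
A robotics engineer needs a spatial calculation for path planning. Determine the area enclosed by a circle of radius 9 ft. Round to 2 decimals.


Shape: circle
Radius r = 9 ft
Formula: A = pi * r^2
r^2 = 9^2 = 81
A = pi * 81
A = 254.47
254.47 ft^2


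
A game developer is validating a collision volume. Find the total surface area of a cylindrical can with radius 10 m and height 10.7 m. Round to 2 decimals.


Shape: closed cylinder
Radius r = 10 m, Height h = 10.7 m
Formula: SA = 2*pi*r^2 + 2*pi*r*h = 2*pi*r*(r + h)
r + h = 20.7
2 * r * (r + h) = 2 * 10 * 20.7 = 414
SA = 414 * pi
SA = 1300.62
1300.62 m^2


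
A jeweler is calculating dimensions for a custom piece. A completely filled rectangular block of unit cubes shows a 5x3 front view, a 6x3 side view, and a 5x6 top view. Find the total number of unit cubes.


Orthographic views of a solid rectangular block:
Front view 5 x 3 -> length = 5, height = 3
Side view 6 x 3 -> width = 6, height = 3 (consistent)
Top view 5 x 6 -> confirms length = 5, width = 6
The block is 5 x 6 x 3.
Total unit cubes = 5 * 6 * 3 = 90
90 unit cubes


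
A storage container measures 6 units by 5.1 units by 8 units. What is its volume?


Shape: rectangular prism
l = 6 units, w = 5.1 units, h = 8 units
Formula: V = l * w * h
V = 6 * 5.1 * 8
V = 30.6 * 8
V = 244.8
244.8 units^3


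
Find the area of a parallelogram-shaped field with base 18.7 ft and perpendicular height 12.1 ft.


Shape: parallelogram
Base b = 18.7 ft, Height h = 12.1 ft
Formula: A = b * h
A = 18.7 * 12.1
A = 226.27
226.27 ft^2


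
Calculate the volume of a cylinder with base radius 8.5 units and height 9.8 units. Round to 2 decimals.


Shape: cylinder
Radius r = 8.5 units, Height h = 9.8 units
Formula: V = pi * r^2 * h
r^2 = 72.25
V = pi * 72.25 * 9.8
V = 708.05 * pi
V = 2224.4
2224.4 units^3


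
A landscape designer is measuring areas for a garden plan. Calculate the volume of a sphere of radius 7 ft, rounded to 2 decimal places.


Shape: sphere
Radius r = 7 ft
Formula: V = (4/3) * pi * r^3
r^3 = 343
(4/3) * 343 = 457.333333
V = 457.333333 * pi
V = 1436.76
1436.76 ft^3


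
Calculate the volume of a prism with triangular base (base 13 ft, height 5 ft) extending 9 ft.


Shape: triangular prism
Triangle base = 13 ft, triangle height = 5 ft, prism length L = 9 ft
Formula: V = (1/2 * b * h_tri) * L
Cross-section area = 0.5 * 13 * 5 = 32.5
V = 32.5 * 9
V = 292.5
292.5 ft^3


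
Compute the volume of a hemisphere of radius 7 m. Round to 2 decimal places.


Shape: hemisphere (half of a sphere)
Radius r = 7 m
Formula: V = (1/2) * (4/3) * pi * r^3 = (2/3) * pi * r^3
r^3 = 343
(2/3) * 343 = 228.666667
V = 228.666667 * pi
V = 718.38
718.38 m^3


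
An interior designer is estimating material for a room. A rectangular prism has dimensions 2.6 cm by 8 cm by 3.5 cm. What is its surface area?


Shape: rectangular prism
l = 2.6 cm, w = 8 cm, h = 3.5 cm
Formula: SA = 2(lw + lh + wh)
lw = 20.8, lh = 9.1, wh = 28
lw + lh + wh = 57.9
SA = 2 * 57.9
SA = 115.8
115.8 cm^2


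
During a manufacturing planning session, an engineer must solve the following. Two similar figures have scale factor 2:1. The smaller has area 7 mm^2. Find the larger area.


Linear scale factor k = 2
Original area = 7 mm^2
Rule: under a linear scaling by k, areas scale by k^2.
k^2 = 2^2 = 4
New area = 7 * 4
New area = 28
28 mm^2


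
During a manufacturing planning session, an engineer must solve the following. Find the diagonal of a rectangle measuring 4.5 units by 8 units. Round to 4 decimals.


Shape: rectangle (diagonal via Pythagoras)
Sides: 4.5 units and 8 units
Formula: d = sqrt(l^2 + w^2)
l^2 = 20.25, w^2 = 64
l^2 + w^2 = 84.25
d = sqrt(84.25)
d = 9.1788
9.1788 units


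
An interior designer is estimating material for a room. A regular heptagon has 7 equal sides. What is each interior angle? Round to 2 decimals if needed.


Shape: regular heptagon (7 sides)
Formula: interior angle = (n - 2) * 180 / n
(n - 2) = 5
(n - 2) * 180 = 900
angle = 900 / 7
angle = 128.57
128.57 degrees


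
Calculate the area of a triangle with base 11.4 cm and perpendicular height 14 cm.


Shape: triangle
Base b = 11.4 cm, Height h = 14 cm
Formula: A = (1/2) * b * h
A = 0.5 * 11.4 * 14
A = 0.5 * 159.6
A = 79.8
79.8 cm^2


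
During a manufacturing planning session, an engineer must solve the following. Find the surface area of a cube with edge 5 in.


Shape: cube
Side s = 5 in
A cube has 6 square faces.
Formula: SA = 6 * s^2
s^2 = 25
SA = 6 * 25
SA = 150
150 in^2


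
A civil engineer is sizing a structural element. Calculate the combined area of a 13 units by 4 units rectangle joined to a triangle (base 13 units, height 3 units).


Composite shape: rectangle + triangle
Rectangle area = 13 * 4 = 52
Triangle area = 0.5 * 13 * 3 = 19.5
Total = 52 + 19.5
Total = 71.5
71.5 units^2


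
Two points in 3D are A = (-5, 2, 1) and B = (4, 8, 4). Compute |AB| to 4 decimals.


3D distance between two points
P1 = (-5, 2, 1), P2 = (4, 8, 4)
Formula: d = sqrt((x2-x1)^2 + (y2-y1)^2 + (z2-z1)^2)
dx = 4 - -5 = 9
dy = 8 - 2 = 6
dz = 4 - 1 = 3
dx^2 + dy^2 + dz^2 = 81 + 36 + 9 = 126
d = sqrt(126)
d = 11.225
11.225 units


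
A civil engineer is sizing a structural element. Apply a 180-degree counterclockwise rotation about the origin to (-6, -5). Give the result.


Transformation: rotation about the origin
Original point: (-6, -5)
Rule for 180 deg: (x, y) -> (-x, -y)
Apply: (-6, -5) -> (6, 5)
(6, 5)


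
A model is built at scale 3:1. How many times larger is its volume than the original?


Linear scale factor k = 3
Rule: under a linear scaling by k, volumes scale by k^3.
k^3 = 3 * 3 * 3
k^3 = 9 * 3
k^3 = 27
Volume scales by a factor of 27.
27 (dimensionless)


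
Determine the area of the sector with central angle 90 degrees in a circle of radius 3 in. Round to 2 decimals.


Shape: circular sector
Radius r = 3 in, Angle = 90 degrees
Formula: A = (angle/360) * pi * r^2
r^2 = 9
Fraction of circle = 90/360
A = (90/360) * pi * 9
A = 2.25 * pi
A = 7.07
7.07 in^2


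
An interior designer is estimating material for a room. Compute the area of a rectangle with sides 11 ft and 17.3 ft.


Shape: rectangle
Length l = 11 ft, Width w = 17.3 ft
Formula: A = l * w
A = 11 * 17.3
A = 190.3
190.3 ft^2


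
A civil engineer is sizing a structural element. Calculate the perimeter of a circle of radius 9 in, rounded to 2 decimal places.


Shape: circle
Radius r = 9 in
Formula: C = 2 * pi * r
C = 2 * pi * 9
C = 18 * pi
C = 56.55
56.55 in


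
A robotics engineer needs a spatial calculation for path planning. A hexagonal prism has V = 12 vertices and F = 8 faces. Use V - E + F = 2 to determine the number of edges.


Polyhedron: hexagonal prism
Euler's formula for convex polyhedra: V - E + F = 2
Given: V = 12 vertices and F = 8 faces
Solve for E:
E = V + F - 2 = 12 + 8 - 2 = 18
18 edges


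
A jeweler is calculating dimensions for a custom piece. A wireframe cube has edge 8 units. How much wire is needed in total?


Shape: cube
Side s = 8 units
A cube has 12 edges, all equal.
Formula: total edge length = 12 * s
Total = 12 * 8
Total = 96
96 units


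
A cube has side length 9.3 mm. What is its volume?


Shape: cube
Side s = 9.3 mm
Formula: V = s^3
V = 9.3 * 9.3 * 9.3
V = 86.49 * 9.3
V = 804.357
804.357 mm^3


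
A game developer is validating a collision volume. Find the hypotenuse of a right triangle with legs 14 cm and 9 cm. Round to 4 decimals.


Shape: right triangle
Legs a = 14 cm, b = 9 cm
Formula: c = sqrt(a^2 + b^2)
a^2 = 196, b^2 = 81
a^2 + b^2 = 277
c = sqrt(277)
c = 16.6433
16.6433 cm


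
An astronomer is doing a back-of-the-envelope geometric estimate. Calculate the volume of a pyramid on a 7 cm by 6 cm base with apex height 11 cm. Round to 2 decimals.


Shape: rectangular pyramid
Base: 7 cm x 6 cm, Height h = 11 cm
Formula: V = (1/3) * base_area * h
base_area = 7 * 6 = 42
base_area * h = 42 * 11 = 462
V = 462 / 3
V = 154
154 cm^3


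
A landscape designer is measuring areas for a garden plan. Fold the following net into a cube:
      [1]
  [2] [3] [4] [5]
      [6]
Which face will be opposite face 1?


Net: cross layout. Take square 3 as the base (bottom).
Fold the four squares in the horizontal row up around 3: 2 -> left, 4 -> right, 5 wraps to the top.
Fold 1 and 6 up from 3: 1 -> back, 6 -> front.
Opposite pairs are therefore: (1, 6), (2, 4), (3, 5).
Face 1 is opposite face 6.
face 6


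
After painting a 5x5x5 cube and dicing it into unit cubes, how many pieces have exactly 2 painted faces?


Large cube: 5 x 5 x 5, cut into unit cubes.
n = 5, so n - 2 = 3
Cubes with 2 painted faces lie along the edges, excluding corners.
A cube has 12 edges; each contributes (n - 2) = 3 such cubes.
Count = 12 * 3 = 36
36 unit cubes


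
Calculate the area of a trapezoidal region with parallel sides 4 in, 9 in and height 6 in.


Shape: trapezoid
Parallel sides a = 4 in, b = 9 in; Height h = 6 in
Formula: A = (a + b) * h / 2
a + b = 4 + 9 = 13
A = 13 * 6 / 2
A = 78 / 2
A = 39
39 in^2


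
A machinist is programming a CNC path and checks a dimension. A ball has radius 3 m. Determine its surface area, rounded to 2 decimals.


Shape: sphere
Radius r = 3 m
Formula: SA = 4 * pi * r^2
r^2 = 9
SA = 4 * pi * 9
SA = 36 * pi
SA = 113.1
113.1 m^2


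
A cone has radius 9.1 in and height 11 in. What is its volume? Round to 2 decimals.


Shape: cone
Radius r = 9.1 in, Height h = 11 in
Formula: V = (1/3) * pi * r^2 * h
r^2 = 82.81
pi * r^2 * h = pi * 82.81 * 11 = 910.91 * pi
V = 910.91 * pi / 3
V = 953.9
953.9 in^3


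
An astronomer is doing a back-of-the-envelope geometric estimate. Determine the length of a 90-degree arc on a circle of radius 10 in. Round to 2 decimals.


Shape: circular arc
Radius r = 10 in, Angle = 90 degrees
Formula: L = (angle/360) * 2 * pi * r
2 * pi * r = 20 * pi
L = (90/360) * 20 * pi
L = 5 * pi
L = 15.71
15.71 in


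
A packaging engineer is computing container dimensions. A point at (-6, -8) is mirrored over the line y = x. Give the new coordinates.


Transformation: reflection
Original point: (-6, -8)
Rule for reflection over y = x: (x, y) -> (y, x)
Apply: (-6, -8) -> (-8, -6)
(-8, -6)


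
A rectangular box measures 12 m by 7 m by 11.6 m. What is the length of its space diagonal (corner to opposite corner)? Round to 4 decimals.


Shape: rectangular box (space diagonal)
l = 12 m, w = 7 m, h = 11.6 m
Visualize: the diagonal of the base, then a right triangle with that diagonal and the height.
Formula: d = sqrt(l^2 + w^2 + h^2)
l^2 + w^2 + h^2 = 144 + 49 + 134.56 = 327.56
d = sqrt(327.56)
d = 18.0986
18.0986 m


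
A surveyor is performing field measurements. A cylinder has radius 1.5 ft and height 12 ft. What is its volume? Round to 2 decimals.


Shape: cylinder
Radius r = 1.5 ft, Height h = 12 ft
Formula: V = pi * r^2 * h
r^2 = 2.25
V = pi * 2.25 * 12
V = 27 * pi
V = 84.82
84.82 ft^3


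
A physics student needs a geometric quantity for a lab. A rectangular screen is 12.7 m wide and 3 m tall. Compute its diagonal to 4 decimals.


Shape: rectangle (diagonal via Pythagoras)
Sides: 12.7 m and 3 m
Formula: d = sqrt(l^2 + w^2)
l^2 = 161.29, w^2 = 9
l^2 + w^2 = 170.29
d = sqrt(170.29)
d = 13.0495
13.0495 m


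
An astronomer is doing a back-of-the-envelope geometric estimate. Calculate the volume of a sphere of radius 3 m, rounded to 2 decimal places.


Shape: sphere
Radius r = 3 m
Formula: V = (4/3) * pi * r^3
r^3 = 27
(4/3) * 27 = 36
V = 36 * pi
V = 113.1
113.1 m^3


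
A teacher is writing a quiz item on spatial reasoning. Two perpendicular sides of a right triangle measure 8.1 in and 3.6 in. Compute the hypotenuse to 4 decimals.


Shape: right triangle
Legs a = 8.1 in, b = 3.6 in
Formula: c = sqrt(a^2 + b^2)
a^2 = 65.61, b^2 = 12.96
a^2 + b^2 = 78.57
c = sqrt(78.57)
c = 8.864
8.864 in


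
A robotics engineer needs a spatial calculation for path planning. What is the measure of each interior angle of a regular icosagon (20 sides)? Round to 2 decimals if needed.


Shape: regular icosagon (20 sides)
Formula: interior angle = (n - 2) * 180 / n
(n - 2) = 18
(n - 2) * 180 = 3240
angle = 3240 / 20
angle = 162
162 degrees


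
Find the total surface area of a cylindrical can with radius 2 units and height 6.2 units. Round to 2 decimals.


Shape: closed cylinder
Radius r = 2 units, Height h = 6.2 units
Formula: SA = 2*pi*r^2 + 2*pi*r*h = 2*pi*r*(r + h)
r + h = 8.2
2 * r * (r + h) = 2 * 2 * 8.2 = 32.8
SA = 32.8 * pi
SA = 103.04
103.04 units^2


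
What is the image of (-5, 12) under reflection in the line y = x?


Transformation: reflection
Original point: (-5, 12)
Rule for reflection over y = x: (x, y) -> (y, x)
Apply: (-5, 12) -> (12, -5)
(12, -5)


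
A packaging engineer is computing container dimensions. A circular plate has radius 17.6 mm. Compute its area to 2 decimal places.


Shape: circle
Radius r = 17.6 mm
Formula: A = pi * r^2
r^2 = 17.6^2 = 309.76
A = pi * 309.76
A = 973.14
973.14 mm^2


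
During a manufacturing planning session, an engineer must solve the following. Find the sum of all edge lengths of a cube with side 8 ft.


Shape: cube
Side s = 8 ft
A cube has 12 edges, all equal.
Formula: total edge length = 12 * s
Total = 12 * 8
Total = 96
96 ft
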